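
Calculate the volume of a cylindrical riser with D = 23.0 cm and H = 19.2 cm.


Formula: V = pi * (D/2)^2 * H  (cylinder volume)
Radius = D/2 = 23.0/2 = 11.5 cm
V = pi * 11.5^2 * 19.2 = 7977.1321 cm^3

Answer: 7977.1321 cm^3


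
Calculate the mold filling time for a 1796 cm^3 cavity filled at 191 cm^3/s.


Formula: t_fill = V_mold / Q_flow
t = 1796 cm^3 / 191 cm^3/s = 9.4031 s

Answer: 9.4031 s


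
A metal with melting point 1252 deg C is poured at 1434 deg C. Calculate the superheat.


Formula: Superheat = T_pour - T_melt
Superheat = 1434 - 1252 = 182 deg C


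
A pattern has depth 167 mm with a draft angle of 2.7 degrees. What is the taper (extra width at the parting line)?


Formula: taper = depth * tan(draft_angle)
tan(2.7 deg) = 0.0471588
taper = 167 mm * 0.0471588 = 7.8755 mm

7.8755 mm


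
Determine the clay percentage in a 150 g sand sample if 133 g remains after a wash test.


Formula: Clay% = (W_total - W_washed) / W_total * 100
Clay mass = 150 - 133 = 17 g
Clay% = 17 / 150 * 100 = 11.3333%


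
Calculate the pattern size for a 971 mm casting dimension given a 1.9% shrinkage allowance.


Formula: L_pattern = L_casting * (1 + shrinkage_rate/100)
Shrinkage factor = 1 + 1.9/100 = 1.019
L_pattern = 971 mm * 1.019 = 989.4490 mm


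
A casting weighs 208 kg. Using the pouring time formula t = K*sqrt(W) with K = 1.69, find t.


Formula: t = K * sqrt(W)
sqrt(W) = sqrt(208) = 14.42221
t = 1.69 * 14.42221 = 24.3735 s

Final answer: 24.3735 s


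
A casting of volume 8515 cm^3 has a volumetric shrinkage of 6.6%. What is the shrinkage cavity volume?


Formula: V_shrink = V_casting * shrinkage_pct / 100
V_shrink = 8515 cm^3 * 6.6 / 100 = 561.9900 cm^3


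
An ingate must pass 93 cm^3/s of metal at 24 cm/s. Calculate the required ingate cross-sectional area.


Formula: A_ingate = Q / v  (continuity equation)
A = 93 cm^3/s / 24 cm/s = 3.8750 cm^2

3.8750 cm^2


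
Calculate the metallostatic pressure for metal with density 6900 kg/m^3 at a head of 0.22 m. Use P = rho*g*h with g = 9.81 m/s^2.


Formula: P = rho * g * h
rho * g = 6900 * 9.81 = 67689.0 N/m^3
P = 67689.0 * 0.22 = 14891.5800 Pa

Answer: 14891.5800 Pa


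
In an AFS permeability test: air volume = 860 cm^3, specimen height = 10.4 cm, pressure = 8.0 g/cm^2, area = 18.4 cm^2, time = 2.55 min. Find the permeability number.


Formula: Permeability Number P = (V * H) / (p * A * t)
Numerator: V * H = 860 * 10.4 = 8944.0
Denominator: p * A * t = 8.0 * 18.4 * 2.55 = 375.36
P = 8944.0 / 375.36 = 23.8278

23.8278


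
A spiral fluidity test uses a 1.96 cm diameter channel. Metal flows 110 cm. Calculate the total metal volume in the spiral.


Formula: V = pi * (d/2)^2 * L  (cylinder volume)
Radius = 1.96/2 = 0.98 cm
V = pi * 0.98^2 * 110 = 331.8904 cm^3

Answer: 331.8904 cm^3


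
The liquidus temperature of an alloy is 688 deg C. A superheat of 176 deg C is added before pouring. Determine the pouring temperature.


Formula: T_pour = T_melt + Superheat
T_pour = 688 + 176 = 864 deg C

Final answer: 864 deg C


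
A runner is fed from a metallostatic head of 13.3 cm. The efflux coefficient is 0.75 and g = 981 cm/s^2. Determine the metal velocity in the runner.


Formula: v = Cd * sqrt(2 * g * h)  (Torricelli with discharge coefficient)
2*g*h = 2 * 981 * 13.3 = 26094.6 cm^2/s^2
sqrt(26094.6) = 161.53823 cm/s
v = 0.75 * 161.53823 = 121.1537 cm/s

Answer: 121.1537 cm/s


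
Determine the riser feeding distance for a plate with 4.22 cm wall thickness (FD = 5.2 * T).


Formula: FD = 5.2 * T  (riser feeding-distance rule)
FD = 5.2 * 4.22 cm = 21.9440 cm


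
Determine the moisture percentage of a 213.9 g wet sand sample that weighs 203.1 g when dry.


Formula: MC = (W_wet - W_dry) / W_wet * 100
Water mass = 213.9 - 203.1 = 10.8 g
MC = 10.8 / 213.9 * 100 = 5.0491%

5.0491%


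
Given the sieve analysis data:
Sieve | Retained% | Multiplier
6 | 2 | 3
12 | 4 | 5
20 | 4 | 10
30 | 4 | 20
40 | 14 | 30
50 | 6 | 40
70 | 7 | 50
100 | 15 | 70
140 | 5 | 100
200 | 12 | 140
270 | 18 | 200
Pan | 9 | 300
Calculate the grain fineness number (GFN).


Formula: GFN = sum(pct * multiplier) / sum(pct)
sum(pct * multiplier) = 10686
sum(pct) = 100
GFN = 10686 / 100 = 106.86

Answer: 106.86


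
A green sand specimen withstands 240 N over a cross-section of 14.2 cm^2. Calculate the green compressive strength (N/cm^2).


Formula: Compressive Strength = Force / Area
Strength = 240 N / 14.2 cm^2 = 16.9014 N/cm^2

Final answer: 16.9014 N/cm^2


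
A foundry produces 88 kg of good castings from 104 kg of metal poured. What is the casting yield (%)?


Formula: Casting Yield = (W_good / W_total) * 100
Yield = (88 kg / 104 kg) * 100 = 84.6154%

84.6154%


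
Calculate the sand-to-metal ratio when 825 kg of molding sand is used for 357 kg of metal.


Formula: Sand-to-Metal Ratio = W_sand / W_metal
Ratio = 825 kg / 357 kg = 2.3109

2.3109


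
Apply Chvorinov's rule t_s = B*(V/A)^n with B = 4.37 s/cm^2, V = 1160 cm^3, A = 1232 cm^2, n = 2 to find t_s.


Formula: t_s = B * (V/A)^n  (Chvorinov's rule, n=2)
Modulus M = V/A = 1160/1232 = 0.941558 cm
M^2 = 0.941558^2 = 0.886531 cm^2
t_s = 4.37 * 0.886531 = 3.8741 s

Answer: 3.8741 s


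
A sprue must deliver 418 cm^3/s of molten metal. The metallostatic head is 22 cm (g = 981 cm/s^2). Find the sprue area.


Formula: v = sqrt(2*g*h), A = Q/v
Velocity: v = sqrt(2 * 981 * 22) = sqrt(43164) = 207.7595 cm/s
Sprue area: A = Q / v = 418 / 207.7595 = 2.0119 cm^2

Answer: 2.0119 cm^2


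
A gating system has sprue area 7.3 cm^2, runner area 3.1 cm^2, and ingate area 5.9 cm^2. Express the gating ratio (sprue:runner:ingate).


Sprue:Runner:Ingate = 1 : 3.1/7.3 : 5.9/7.3 = 1:0.42:0.81


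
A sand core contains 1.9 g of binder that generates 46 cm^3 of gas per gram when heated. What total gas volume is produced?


Formula: V_gas = W_binder * gas_evolution_rate
V = 1.9 g * 46 cm^3/g = 87.4000 cm^3


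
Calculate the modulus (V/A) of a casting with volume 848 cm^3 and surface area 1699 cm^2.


Formula: Casting Modulus M = V / A
M = 848 cm^3 / 1699 cm^2 = 0.4991 cm

0.4991 cm


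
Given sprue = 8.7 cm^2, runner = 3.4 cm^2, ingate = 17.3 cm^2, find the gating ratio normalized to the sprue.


Sprue:Runner:Ingate = 1 : 3.4/8.7 : 17.3/8.7 = 1:0.39:1.99


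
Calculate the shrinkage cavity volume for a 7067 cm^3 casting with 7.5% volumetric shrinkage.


Formula: V_shrink = V_casting * shrinkage_pct / 100
V_shrink = 7067 cm^3 * 7.5 / 100 = 530.0250 cm^3


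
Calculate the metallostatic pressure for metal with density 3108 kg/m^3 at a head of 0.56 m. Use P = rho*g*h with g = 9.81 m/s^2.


Formula: P = rho * g * h
rho * g = 3108 * 9.81 = 30489.48 N/m^3
P = 30489.48 * 0.56 = 17074.1088 Pa


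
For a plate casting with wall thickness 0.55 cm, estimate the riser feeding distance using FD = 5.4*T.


Formula: FD = 5.4 * T  (riser feeding-distance rule)
FD = 5.4 * 0.55 cm = 2.9700 cm

Final answer: 2.9700 cm


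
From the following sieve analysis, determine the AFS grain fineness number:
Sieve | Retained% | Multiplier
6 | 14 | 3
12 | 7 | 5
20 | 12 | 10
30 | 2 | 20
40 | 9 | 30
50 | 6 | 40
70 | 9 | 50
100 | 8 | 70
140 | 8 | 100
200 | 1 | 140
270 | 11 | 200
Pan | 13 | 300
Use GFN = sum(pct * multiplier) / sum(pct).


Formula: GFN = sum(pct * multiplier) / sum(pct)
sum(pct * multiplier) = 8797
sum(pct) = 100
GFN = 8797 / 100 = 87.97

87.97


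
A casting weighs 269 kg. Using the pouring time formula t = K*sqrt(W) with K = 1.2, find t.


Formula: t = K * sqrt(W)
sqrt(W) = sqrt(269) = 16.40122
t = 1.2 * 16.40122 = 19.6815 s


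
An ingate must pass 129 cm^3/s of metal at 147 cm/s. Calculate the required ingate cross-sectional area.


Formula: A_ingate = Q / v  (continuity equation)
A = 129 cm^3/s / 147 cm/s = 0.8776 cm^2

Answer: 0.8776 cm^2


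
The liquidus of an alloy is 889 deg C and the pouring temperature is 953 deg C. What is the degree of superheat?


Formula: Superheat = T_pour - T_melt
Superheat = 953 - 889 = 64 deg C

64 deg C


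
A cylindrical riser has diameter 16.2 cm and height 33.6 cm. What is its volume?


Formula: V = pi * (D/2)^2 * H  (cylinder volume)
Radius = D/2 = 16.2/2 = 8.1 cm
V = pi * 8.1^2 * 33.6 = 6925.6284 cm^3

Answer: 6925.6284 cm^3


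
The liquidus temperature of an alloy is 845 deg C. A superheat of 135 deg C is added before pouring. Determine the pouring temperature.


Formula: T_pour = T_melt + Superheat
T_pour = 845 + 135 = 980 deg C

980 deg C


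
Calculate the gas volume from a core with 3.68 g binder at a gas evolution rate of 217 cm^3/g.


Formula: V_gas = W_binder * gas_evolution_rate
V = 3.68 g * 217 cm^3/g = 798.5600 cm^3

Final answer: 798.5600 cm^3


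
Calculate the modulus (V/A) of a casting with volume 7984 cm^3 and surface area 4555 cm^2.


Formula: Casting Modulus M = V / A
M = 7984 cm^3 / 4555 cm^2 = 1.7528 cm

Answer: 1.7528 cm


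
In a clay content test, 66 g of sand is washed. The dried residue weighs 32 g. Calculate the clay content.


Formula: Clay% = (W_total - W_washed) / W_total * 100
Clay mass = 66 - 32 = 34 g
Clay% = 34 / 66 * 100 = 51.5152%

51.5152%


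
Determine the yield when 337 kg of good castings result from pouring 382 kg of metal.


Formula: Casting Yield = (W_good / W_total) * 100
Yield = (337 kg / 382 kg) * 100 = 88.2199%

Final answer: 88.2199%


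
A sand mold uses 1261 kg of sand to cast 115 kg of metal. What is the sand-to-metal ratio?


Formula: Sand-to-Metal Ratio = W_sand / W_metal
Ratio = 1261 kg / 115 kg = 10.9652

Final answer: 10.9652


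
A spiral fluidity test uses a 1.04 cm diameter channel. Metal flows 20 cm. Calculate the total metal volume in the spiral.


Formula: V = pi * (d/2)^2 * L  (cylinder volume)
Radius = 1.04/2 = 0.52 cm
V = pi * 0.52^2 * 20 = 16.9897 cm^3

Final answer: 16.9897 cm^3


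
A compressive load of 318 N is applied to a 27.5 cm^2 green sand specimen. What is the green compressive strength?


Formula: Compressive Strength = Force / Area
Strength = 318 N / 27.5 cm^2 = 11.5636 N/cm^2


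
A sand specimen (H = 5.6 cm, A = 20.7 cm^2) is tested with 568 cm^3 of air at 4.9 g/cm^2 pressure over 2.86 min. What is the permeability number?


Formula: Permeability Number P = (V * H) / (p * A * t)
Numerator: V * H = 568 * 5.6 = 3180.8
Denominator: p * A * t = 4.9 * 20.7 * 2.86 = 290.0898
P = 3180.8 / 290.0898 = 10.9649

Final answer: 10.9649


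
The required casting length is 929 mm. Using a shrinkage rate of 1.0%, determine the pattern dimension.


Formula: L_pattern = L_casting * (1 + shrinkage_rate/100)
Shrinkage factor = 1 + 1.0/100 = 1.01
L_pattern = 929 mm * 1.01 = 938.2900 mm

Final answer: 938.2900 mm


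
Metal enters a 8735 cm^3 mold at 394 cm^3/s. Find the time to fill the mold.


Formula: t_fill = V_mold / Q_flow
t = 8735 cm^3 / 394 cm^3/s = 22.1701 s


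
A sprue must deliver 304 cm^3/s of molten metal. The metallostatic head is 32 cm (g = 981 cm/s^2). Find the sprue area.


Formula: v = sqrt(2*g*h), A = Q/v
Velocity: v = sqrt(2 * 981 * 32) = sqrt(62784) = 250.5674 cm/s
Sprue area: A = Q / v = 304 / 250.5674 = 1.2132 cm^2

Final answer: 1.2132 cm^2


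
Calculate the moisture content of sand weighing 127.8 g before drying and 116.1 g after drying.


Formula: MC = (W_wet - W_dry) / W_wet * 100
Water mass = 127.8 - 116.1 = 11.7 g
MC = 11.7 / 127.8 * 100 = 9.1549%

Answer: 9.1549%


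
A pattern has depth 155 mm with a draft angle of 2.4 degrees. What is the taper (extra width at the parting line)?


Formula: taper = depth * tan(draft_angle)
tan(2.4 deg) = 0.0419124
taper = 155 mm * 0.0419124 = 6.4964 mm

Answer: 6.4964 mm


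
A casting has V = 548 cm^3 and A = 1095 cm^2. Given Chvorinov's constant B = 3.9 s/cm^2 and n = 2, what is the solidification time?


Formula: t_s = B * (V/A)^n  (Chvorinov's rule, n=2)
Modulus M = V/A = 548/1095 = 0.500457 cm
M^2 = 0.500457^2 = 0.250457 cm^2
t_s = 3.9 * 0.250457 = 0.9768 s

Answer: 0.9768 s


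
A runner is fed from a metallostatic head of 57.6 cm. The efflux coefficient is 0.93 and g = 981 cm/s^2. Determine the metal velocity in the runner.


Formula: v = Cd * sqrt(2 * g * h)  (Torricelli with discharge coefficient)
2*g*h = 2 * 981 * 57.6 = 113011.2 cm^2/s^2
sqrt(113011.2) = 336.17138 cm/s
v = 0.93 * 336.17138 = 312.6394 cm/s

Final answer: 312.6394 cm/s


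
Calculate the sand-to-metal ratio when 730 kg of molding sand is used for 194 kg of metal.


Formula: Sand-to-Metal Ratio = W_sand / W_metal
Ratio = 730 kg / 194 kg = 3.7629

Final answer: 3.7629


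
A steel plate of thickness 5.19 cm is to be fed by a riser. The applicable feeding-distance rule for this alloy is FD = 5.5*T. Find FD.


Formula: FD = 5.5 * T  (riser feeding-distance rule)
FD = 5.5 * 5.19 cm = 28.5450 cm

28.5450 cm


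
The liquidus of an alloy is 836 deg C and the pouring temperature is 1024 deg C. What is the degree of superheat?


Formula: Superheat = T_pour - T_melt
Superheat = 1024 - 836 = 188 deg C

Final answer: 188 deg C


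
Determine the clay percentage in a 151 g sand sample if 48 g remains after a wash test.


Formula: Clay% = (W_total - W_washed) / W_total * 100
Clay mass = 151 - 48 = 103 g
Clay% = 103 / 151 * 100 = 68.2119%


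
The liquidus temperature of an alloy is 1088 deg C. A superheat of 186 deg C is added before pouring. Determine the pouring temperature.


Formula: T_pour = T_melt + Superheat
T_pour = 1088 + 186 = 1274 deg C

Final answer: 1274 deg C


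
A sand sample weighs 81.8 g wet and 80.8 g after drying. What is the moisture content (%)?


Formula: MC = (W_wet - W_dry) / W_wet * 100
Water mass = 81.8 - 80.8 = 1.0 g
MC = 1.0 / 81.8 * 100 = 1.2225%

1.2225%


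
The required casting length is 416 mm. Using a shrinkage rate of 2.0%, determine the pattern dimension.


Formula: L_pattern = L_casting * (1 + shrinkage_rate/100)
Shrinkage factor = 1 + 2.0/100 = 1.02
L_pattern = 416 mm * 1.02 = 424.3200 mm

Answer: 424.3200 mm


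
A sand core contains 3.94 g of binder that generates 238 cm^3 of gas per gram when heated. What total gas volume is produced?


Formula: V_gas = W_binder * gas_evolution_rate
V = 3.94 g * 238 cm^3/g = 937.7200 cm^3

937.7200 cm^3


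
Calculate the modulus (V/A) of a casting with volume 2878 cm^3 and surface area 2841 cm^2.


Formula: Casting Modulus M = V / A
M = 2878 cm^3 / 2841 cm^2 = 1.0130 cm

1.0130 cm


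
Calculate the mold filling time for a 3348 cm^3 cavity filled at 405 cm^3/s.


Formula: t_fill = V_mold / Q_flow
t = 3348 cm^3 / 405 cm^3/s = 8.2667 s


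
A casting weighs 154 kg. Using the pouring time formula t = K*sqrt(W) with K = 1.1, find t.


Formula: t = K * sqrt(W)
sqrt(W) = sqrt(154) = 12.40967
t = 1.1 * 12.40967 = 13.6506 s


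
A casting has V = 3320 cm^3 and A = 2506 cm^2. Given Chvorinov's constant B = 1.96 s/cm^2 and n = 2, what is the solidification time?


Formula: t_s = B * (V/A)^n  (Chvorinov's rule, n=2)
Modulus M = V/A = 3320/2506 = 1.324820 cm
M^2 = 1.324820^2 = 1.755148 cm^2
t_s = 1.96 * 1.755148 = 3.4401 s


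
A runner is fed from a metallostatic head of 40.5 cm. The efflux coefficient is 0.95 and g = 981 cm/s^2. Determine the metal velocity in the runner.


Formula: v = Cd * sqrt(2 * g * h)  (Torricelli with discharge coefficient)
2*g*h = 2 * 981 * 40.5 = 79461.0 cm^2/s^2
sqrt(79461.0) = 281.88828 cm/s
v = 0.95 * 281.88828 = 267.7939 cm/s

Answer: 267.7939 cm/s


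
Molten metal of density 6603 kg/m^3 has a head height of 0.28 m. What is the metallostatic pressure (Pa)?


Formula: P = rho * g * h
rho * g = 6603 * 9.81 = 64775.43 N/m^3
P = 64775.43 * 0.28 = 18137.1204 Pa

Answer: 18137.1204 Pa


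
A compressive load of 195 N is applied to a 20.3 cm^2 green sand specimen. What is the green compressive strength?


Formula: Compressive Strength = Force / Area
Strength = 195 N / 20.3 cm^2 = 9.6059 N/cm^2


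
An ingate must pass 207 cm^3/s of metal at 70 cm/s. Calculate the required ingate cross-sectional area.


Formula: A_ingate = Q / v  (continuity equation)
A = 207 cm^3/s / 70 cm/s = 2.9571 cm^2

Answer: 2.9571 cm^2


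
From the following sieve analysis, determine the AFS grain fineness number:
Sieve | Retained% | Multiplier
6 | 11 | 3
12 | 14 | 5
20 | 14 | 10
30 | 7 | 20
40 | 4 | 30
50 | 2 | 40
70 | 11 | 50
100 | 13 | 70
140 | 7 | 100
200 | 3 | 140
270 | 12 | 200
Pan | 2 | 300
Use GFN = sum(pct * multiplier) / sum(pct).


Formula: GFN = sum(pct * multiplier) / sum(pct)
sum(pct * multiplier) = 6163
sum(pct) = 100
GFN = 6163 / 100 = 61.63


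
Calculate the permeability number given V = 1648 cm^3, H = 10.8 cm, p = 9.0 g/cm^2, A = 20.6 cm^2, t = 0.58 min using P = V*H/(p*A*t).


Formula: Permeability Number P = (V * H) / (p * A * t)
Numerator: V * H = 1648 * 10.8 = 17798.4
Denominator: p * A * t = 9.0 * 20.6 * 0.58 = 107.532
P = 17798.4 / 107.532 = 165.5172


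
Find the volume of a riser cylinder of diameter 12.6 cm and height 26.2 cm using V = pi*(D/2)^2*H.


Formula: V = pi * (D/2)^2 * H  (cylinder volume)
Radius = D/2 = 12.6/2 = 6.3 cm
V = pi * 6.3^2 * 26.2 = 3266.8731 cm^3

Answer: 3266.8731 cm^3


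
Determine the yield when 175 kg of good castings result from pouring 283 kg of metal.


Formula: Casting Yield = (W_good / W_total) * 100
Yield = (175 kg / 283 kg) * 100 = 61.8375%

Final answer: 61.8375%


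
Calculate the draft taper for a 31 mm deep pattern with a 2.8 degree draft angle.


Formula: taper = depth * tan(draft_angle)
tan(2.8 deg) = 0.0489082
taper = 31 mm * 0.0489082 = 1.5162 mm

Answer: 1.5162 mm


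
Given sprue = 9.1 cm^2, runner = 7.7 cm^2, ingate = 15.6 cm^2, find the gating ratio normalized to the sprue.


Sprue:Runner:Ingate = 1 : 7.7/9.1 : 15.6/9.1 = 1:0.85:1.71

1:0.85:1.71


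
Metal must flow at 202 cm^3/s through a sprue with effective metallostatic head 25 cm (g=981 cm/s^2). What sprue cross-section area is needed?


Formula: v = sqrt(2*g*h), A = Q/v
Velocity: v = sqrt(2 * 981 * 25) = sqrt(49050) = 221.4723 cm/s
Sprue area: A = Q / v = 202 / 221.4723 = 0.9121 cm^2

Final answer: 0.9121 cm^2


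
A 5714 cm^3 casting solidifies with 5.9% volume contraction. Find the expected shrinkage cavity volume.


Formula: V_shrink = V_casting * shrinkage_pct / 100
V_shrink = 5714 cm^3 * 5.9 / 100 = 337.1260 cm^3

Final answer: 337.1260 cm^3


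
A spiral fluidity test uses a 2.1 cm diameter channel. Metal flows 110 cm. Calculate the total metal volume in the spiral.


Formula: V = pi * (d/2)^2 * L  (cylinder volume)
Radius = 2.1/2 = 1.05 cm
V = pi * 1.05^2 * 110 = 380.9966 cm^3

380.9966 cm^3


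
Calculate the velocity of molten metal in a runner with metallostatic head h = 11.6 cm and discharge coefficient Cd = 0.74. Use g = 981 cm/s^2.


Formula: v = Cd * sqrt(2 * g * h)  (Torricelli with discharge coefficient)
2*g*h = 2 * 981 * 11.6 = 22759.2 cm^2/s^2
sqrt(22759.2) = 150.86153 cm/s
v = 0.74 * 150.86153 = 111.6375 cm/s

Final answer: 111.6375 cm/s


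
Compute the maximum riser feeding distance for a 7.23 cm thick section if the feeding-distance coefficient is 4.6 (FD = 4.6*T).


Formula: FD = 4.6 * T  (riser feeding-distance rule)
FD = 4.6 * 7.23 cm = 33.2580 cm

Final answer: 33.2580 cm


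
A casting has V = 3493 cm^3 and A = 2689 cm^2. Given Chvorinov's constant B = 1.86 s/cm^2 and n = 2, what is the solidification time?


Formula: t_s = B * (V/A)^n  (Chvorinov's rule, n=2)
Modulus M = V/A = 3493/2689 = 1.298996 cm
M^2 = 1.298996^2 = 1.687391 cm^2
t_s = 1.86 * 1.687391 = 3.1385 s

Answer: 3.1385 s


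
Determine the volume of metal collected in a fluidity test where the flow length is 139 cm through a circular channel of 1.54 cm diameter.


Formula: V = pi * (d/2)^2 * L  (cylinder volume)
Radius = 1.54/2 = 0.77 cm
V = pi * 0.77^2 * 139 = 258.9084 cm^3

258.9084 cm^3


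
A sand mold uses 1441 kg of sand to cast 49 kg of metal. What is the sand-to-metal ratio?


Formula: Sand-to-Metal Ratio = W_sand / W_metal
Ratio = 1441 kg / 49 kg = 29.4082

Final answer: 29.4082


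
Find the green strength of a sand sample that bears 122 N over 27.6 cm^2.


Formula: Compressive Strength = Force / Area
Strength = 122 N / 27.6 cm^2 = 4.4203 N/cm^2

Final answer: 4.4203 N/cm^2


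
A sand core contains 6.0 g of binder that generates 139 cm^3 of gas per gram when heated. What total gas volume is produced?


Formula: V_gas = W_binder * gas_evolution_rate
V = 6.0 g * 139 cm^3/g = 834.0000 cm^3

Final answer: 834.0000 cm^3


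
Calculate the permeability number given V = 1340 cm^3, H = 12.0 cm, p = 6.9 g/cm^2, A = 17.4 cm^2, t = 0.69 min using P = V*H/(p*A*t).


Formula: Permeability Number P = (V * H) / (p * A * t)
Numerator: V * H = 1340 * 12.0 = 16080.0
Denominator: p * A * t = 6.9 * 17.4 * 0.69 = 82.8414
P = 16080.0 / 82.8414 = 194.1058

Answer: 194.1058


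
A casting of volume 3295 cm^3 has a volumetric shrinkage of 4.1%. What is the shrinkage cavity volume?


Formula: V_shrink = V_casting * shrinkage_pct / 100
V_shrink = 3295 cm^3 * 4.1 / 100 = 135.0950 cm^3

Answer: 135.0950 cm^3


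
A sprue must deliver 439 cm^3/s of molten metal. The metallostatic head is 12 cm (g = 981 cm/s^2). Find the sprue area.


Formula: v = sqrt(2*g*h), A = Q/v
Velocity: v = sqrt(2 * 981 * 12) = sqrt(23544) = 153.4405 cm/s
Sprue area: A = Q / v = 439 / 153.4405 = 2.8610 cm^2

Final answer: 2.8610 cm^2


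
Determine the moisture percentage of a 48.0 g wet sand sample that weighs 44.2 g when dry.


Formula: MC = (W_wet - W_dry) / W_wet * 100
Water mass = 48.0 - 44.2 = 3.8 g
MC = 3.8 / 48.0 * 100 = 7.9167%

Final answer: 7.9167%


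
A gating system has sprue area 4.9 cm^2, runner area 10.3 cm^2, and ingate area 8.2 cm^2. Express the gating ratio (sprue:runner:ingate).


Sprue:Runner:Ingate = 1 : 10.3/4.9 : 8.2/4.9 = 1:2.10:1.67


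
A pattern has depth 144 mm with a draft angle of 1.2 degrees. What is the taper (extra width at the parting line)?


Formula: taper = depth * tan(draft_angle)
tan(1.2 deg) = 0.0209470
taper = 144 mm * 0.0209470 = 3.0164 mm

3.0164 mm


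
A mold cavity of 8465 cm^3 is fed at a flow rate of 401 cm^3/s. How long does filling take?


Formula: t_fill = V_mold / Q_flow
t = 8465 cm^3 / 401 cm^3/s = 21.1097 s

Answer: 21.1097 s


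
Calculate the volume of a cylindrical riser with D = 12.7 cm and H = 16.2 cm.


Formula: V = pi * (D/2)^2 * H  (cylinder volume)
Radius = D/2 = 12.7/2 = 6.35 cm
V = pi * 6.35^2 * 16.2 = 2052.1653 cm^3

Answer: 2052.1653 cm^3


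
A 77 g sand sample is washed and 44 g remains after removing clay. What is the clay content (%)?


Formula: Clay% = (W_total - W_washed) / W_total * 100
Clay mass = 77 - 44 = 33 g
Clay% = 33 / 77 * 100 = 42.8571%

Final answer: 42.8571%


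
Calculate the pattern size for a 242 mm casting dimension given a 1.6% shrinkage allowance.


Formula: L_pattern = L_casting * (1 + shrinkage_rate/100)
Shrinkage factor = 1 + 1.6/100 = 1.016
L_pattern = 242 mm * 1.016 = 245.8720 mm

Answer: 245.8720 mm


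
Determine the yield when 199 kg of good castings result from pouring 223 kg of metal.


Formula: Casting Yield = (W_good / W_total) * 100
Yield = (199 kg / 223 kg) * 100 = 89.2377%

Final answer: 89.2377%


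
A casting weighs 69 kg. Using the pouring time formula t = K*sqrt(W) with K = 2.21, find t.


Formula: t = K * sqrt(W)
sqrt(W) = sqrt(69) = 8.30662
t = 2.21 * 8.30662 = 18.3576 s

Answer: 18.3576 s


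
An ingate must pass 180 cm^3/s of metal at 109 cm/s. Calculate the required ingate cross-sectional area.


Formula: A_ingate = Q / v  (continuity equation)
A = 180 cm^3/s / 109 cm/s = 1.6514 cm^2

1.6514 cm^2


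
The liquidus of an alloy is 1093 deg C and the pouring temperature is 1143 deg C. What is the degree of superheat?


Formula: Superheat = T_pour - T_melt
Superheat = 1143 - 1093 = 50 deg C


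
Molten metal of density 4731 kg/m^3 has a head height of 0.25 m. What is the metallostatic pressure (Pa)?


Formula: P = rho * g * h
rho * g = 4731 * 9.81 = 46411.11 N/m^3
P = 46411.11 * 0.25 = 11602.7775 Pa

Answer: 11602.7775 Pa


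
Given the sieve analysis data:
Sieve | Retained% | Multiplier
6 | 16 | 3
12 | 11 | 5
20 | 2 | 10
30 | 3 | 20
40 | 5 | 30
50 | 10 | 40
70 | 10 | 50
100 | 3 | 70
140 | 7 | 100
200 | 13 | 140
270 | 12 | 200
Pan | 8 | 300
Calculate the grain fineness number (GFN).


Formula: GFN = sum(pct * multiplier) / sum(pct)
sum(pct * multiplier) = 8763
sum(pct) = 100
GFN = 8763 / 100 = 87.63

Answer: 87.63


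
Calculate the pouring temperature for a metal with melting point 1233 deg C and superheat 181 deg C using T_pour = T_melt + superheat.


Formula: T_pour = T_melt + Superheat
T_pour = 1233 + 181 = 1414 deg C

1414 deg C


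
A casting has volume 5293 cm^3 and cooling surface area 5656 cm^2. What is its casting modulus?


Formula: Casting Modulus M = V / A
M = 5293 cm^3 / 5656 cm^2 = 0.9358 cm

0.9358 cm


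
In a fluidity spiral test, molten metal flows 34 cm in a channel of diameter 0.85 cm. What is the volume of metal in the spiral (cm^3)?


Formula: V = pi * (d/2)^2 * L  (cylinder volume)
Radius = 0.85/2 = 0.425 cm
V = pi * 0.425^2 * 34 = 19.2933 cm^3

19.2933 cm^3


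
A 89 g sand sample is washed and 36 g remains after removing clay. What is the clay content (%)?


Formula: Clay% = (W_total - W_washed) / W_total * 100
Clay mass = 89 - 36 = 53 g
Clay% = 53 / 89 * 100 = 59.5506%


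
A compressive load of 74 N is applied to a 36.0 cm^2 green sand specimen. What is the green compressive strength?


Formula: Compressive Strength = Force / Area
Strength = 74 N / 36.0 cm^2 = 2.0556 N/cm^2

Final answer: 2.0556 N/cm^2


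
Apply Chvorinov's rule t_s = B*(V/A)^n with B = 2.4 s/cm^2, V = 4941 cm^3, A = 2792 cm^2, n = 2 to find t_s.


Formula: t_s = B * (V/A)^n  (Chvorinov's rule, n=2)
Modulus M = V/A = 4941/2792 = 1.769699 cm
M^2 = 1.769699^2 = 3.131835 cm^2
t_s = 2.4 * 3.131835 = 7.5164 s

Answer: 7.5164 s


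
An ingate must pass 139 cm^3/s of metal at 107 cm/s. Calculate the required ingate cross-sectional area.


Formula: A_ingate = Q / v  (continuity equation)
A = 139 cm^3/s / 107 cm/s = 1.2991 cm^2


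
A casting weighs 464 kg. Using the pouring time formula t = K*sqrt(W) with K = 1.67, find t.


Formula: t = K * sqrt(W)
sqrt(W) = sqrt(464) = 21.54066
t = 1.67 * 21.54066 = 35.9729 s

35.9729 s


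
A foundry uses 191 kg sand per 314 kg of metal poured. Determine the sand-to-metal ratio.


Formula: Sand-to-Metal Ratio = W_sand / W_metal
Ratio = 191 kg / 314 kg = 0.6083


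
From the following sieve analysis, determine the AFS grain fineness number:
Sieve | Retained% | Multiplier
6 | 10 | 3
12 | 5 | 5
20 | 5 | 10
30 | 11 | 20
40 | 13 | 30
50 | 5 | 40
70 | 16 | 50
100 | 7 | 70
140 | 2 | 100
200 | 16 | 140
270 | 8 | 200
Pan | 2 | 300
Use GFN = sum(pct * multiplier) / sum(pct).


Formula: GFN = sum(pct * multiplier) / sum(pct)
sum(pct * multiplier) = 6845
sum(pct) = 100
GFN = 6845 / 100 = 68.45

Answer: 68.45


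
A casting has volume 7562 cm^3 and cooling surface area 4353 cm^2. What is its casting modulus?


Formula: Casting Modulus M = V / A
M = 7562 cm^3 / 4353 cm^2 = 1.7372 cm

Final answer: 1.7372 cm


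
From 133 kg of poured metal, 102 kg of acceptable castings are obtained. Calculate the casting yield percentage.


Formula: Casting Yield = (W_good / W_total) * 100
Yield = (102 kg / 133 kg) * 100 = 76.6917%

Final answer: 76.6917%


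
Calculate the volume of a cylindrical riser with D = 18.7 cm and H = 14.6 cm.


Formula: V = pi * (D/2)^2 * H  (cylinder volume)
Radius = D/2 = 18.7/2 = 9.35 cm
V = pi * 9.35^2 * 14.6 = 4009.8299 cm^3

4009.8299 cm^3


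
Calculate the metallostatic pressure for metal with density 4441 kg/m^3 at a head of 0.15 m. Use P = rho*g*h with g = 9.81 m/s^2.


Formula: P = rho * g * h
rho * g = 4441 * 9.81 = 43566.21 N/m^3
P = 43566.21 * 0.15 = 6534.9315 Pa


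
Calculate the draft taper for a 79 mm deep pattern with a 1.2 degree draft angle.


Formula: taper = depth * tan(draft_angle)
tan(1.2 deg) = 0.0209470
taper = 79 mm * 0.0209470 = 1.6548 mm

Answer: 1.6548 mm


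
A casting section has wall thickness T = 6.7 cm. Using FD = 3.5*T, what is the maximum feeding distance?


Formula: FD = 3.5 * T  (riser feeding-distance rule)
FD = 3.5 * 6.7 cm = 23.4500 cm

23.4500 cm


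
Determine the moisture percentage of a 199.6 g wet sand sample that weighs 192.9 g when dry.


Formula: MC = (W_wet - W_dry) / W_wet * 100
Water mass = 199.6 - 192.9 = 6.7 g
MC = 6.7 / 199.6 * 100 = 3.3567%


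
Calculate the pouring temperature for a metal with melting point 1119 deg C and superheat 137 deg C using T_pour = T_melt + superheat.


Formula: T_pour = T_melt + Superheat
T_pour = 1119 + 137 = 1256 deg C


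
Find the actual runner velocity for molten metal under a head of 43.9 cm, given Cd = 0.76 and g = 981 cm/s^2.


Formula: v = Cd * sqrt(2 * g * h)  (Torricelli with discharge coefficient)
2*g*h = 2 * 981 * 43.9 = 86131.8 cm^2/s^2
sqrt(86131.8) = 293.48220 cm/s
v = 0.76 * 293.48220 = 223.0465 cm/s

Answer: 223.0465 cm/s


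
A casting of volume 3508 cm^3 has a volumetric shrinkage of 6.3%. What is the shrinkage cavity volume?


Formula: V_shrink = V_casting * shrinkage_pct / 100
V_shrink = 3508 cm^3 * 6.3 / 100 = 221.0040 cm^3

Final answer: 221.0040 cm^3


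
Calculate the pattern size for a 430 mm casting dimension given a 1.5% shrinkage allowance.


Formula: L_pattern = L_casting * (1 + shrinkage_rate/100)
Shrinkage factor = 1 + 1.5/100 = 1.015
L_pattern = 430 mm * 1.015 = 436.4500 mm

Answer: 436.4500 mm


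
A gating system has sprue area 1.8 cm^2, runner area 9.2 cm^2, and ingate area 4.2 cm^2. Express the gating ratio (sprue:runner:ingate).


Sprue:Runner:Ingate = 1 : 9.2/1.8 : 4.2/1.8 = 1:5.11:2.33

1:5.11:2.33


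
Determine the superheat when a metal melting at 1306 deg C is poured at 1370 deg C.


Formula: Superheat = T_pour - T_melt
Superheat = 1370 - 1306 = 64 deg C

Final answer: 64 deg C


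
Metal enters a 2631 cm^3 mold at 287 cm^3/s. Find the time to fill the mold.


Formula: t_fill = V_mold / Q_flow
t = 2631 cm^3 / 287 cm^3/s = 9.1672 s


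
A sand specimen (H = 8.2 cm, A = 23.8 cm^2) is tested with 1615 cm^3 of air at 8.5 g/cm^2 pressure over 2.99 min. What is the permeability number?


Formula: Permeability Number P = (V * H) / (p * A * t)
Numerator: V * H = 1615 * 8.2 = 13243.0
Denominator: p * A * t = 8.5 * 23.8 * 2.99 = 604.877
P = 13243.0 / 604.877 = 21.8937

Final answer: 21.8937


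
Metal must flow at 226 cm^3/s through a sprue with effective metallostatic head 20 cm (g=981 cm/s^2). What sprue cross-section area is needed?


Formula: v = sqrt(2*g*h), A = Q/v
Velocity: v = sqrt(2 * 981 * 20) = sqrt(39240) = 198.0909 cm/s
Sprue area: A = Q / v = 226 / 198.0909 = 1.1409 cm^2

1.1409 cm^2


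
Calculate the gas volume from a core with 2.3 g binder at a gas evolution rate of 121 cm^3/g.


Formula: V_gas = W_binder * gas_evolution_rate
V = 2.3 g * 121 cm^3/g = 278.3000 cm^3

Answer: 278.3000 cm^3


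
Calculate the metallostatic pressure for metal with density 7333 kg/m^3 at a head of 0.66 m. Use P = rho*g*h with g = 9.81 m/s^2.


Formula: P = rho * g * h
rho * g = 7333 * 9.81 = 71936.73 N/m^3
P = 71936.73 * 0.66 = 47478.2418 Pa


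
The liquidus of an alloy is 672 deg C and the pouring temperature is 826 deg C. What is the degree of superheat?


Formula: Superheat = T_pour - T_melt
Superheat = 826 - 672 = 154 deg C

Answer: 154 deg C


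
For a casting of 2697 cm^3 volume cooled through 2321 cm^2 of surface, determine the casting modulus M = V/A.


Formula: Casting Modulus M = V / A
M = 2697 cm^3 / 2321 cm^2 = 1.1620 cm

1.1620 cm


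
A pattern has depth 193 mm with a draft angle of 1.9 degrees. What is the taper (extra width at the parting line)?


Formula: taper = depth * tan(draft_angle)
tan(1.9 deg) = 0.0331734
taper = 193 mm * 0.0331734 = 6.4025 mm

Answer: 6.4025 mm


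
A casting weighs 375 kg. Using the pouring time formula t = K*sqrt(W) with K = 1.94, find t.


Formula: t = K * sqrt(W)
sqrt(W) = sqrt(375) = 19.36492
t = 1.94 * 19.36492 = 37.5679 s

37.5679 s


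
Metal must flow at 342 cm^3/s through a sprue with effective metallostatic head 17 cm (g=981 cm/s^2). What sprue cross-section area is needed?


Formula: v = sqrt(2*g*h), A = Q/v
Velocity: v = sqrt(2 * 981 * 17) = sqrt(33354) = 182.6308 cm/s
Sprue area: A = Q / v = 342 / 182.6308 = 1.8726 cm^2


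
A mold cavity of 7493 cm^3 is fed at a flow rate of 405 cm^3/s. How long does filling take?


Formula: t_fill = V_mold / Q_flow
t = 7493 cm^3 / 405 cm^3/s = 18.5012 s


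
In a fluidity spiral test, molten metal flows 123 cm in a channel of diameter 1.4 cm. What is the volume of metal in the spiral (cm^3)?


Formula: V = pi * (d/2)^2 * L  (cylinder volume)
Radius = 1.4/2 = 0.7 cm
V = pi * 0.7^2 * 123 = 189.3438 cm^3

189.3438 cm^3


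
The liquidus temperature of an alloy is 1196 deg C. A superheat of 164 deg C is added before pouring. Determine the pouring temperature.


Formula: T_pour = T_melt + Superheat
T_pour = 1196 + 164 = 1360 deg C

Final answer: 1360 deg C


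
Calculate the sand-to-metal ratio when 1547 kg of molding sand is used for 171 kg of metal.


Formula: Sand-to-Metal Ratio = W_sand / W_metal
Ratio = 1547 kg / 171 kg = 9.0468

9.0468


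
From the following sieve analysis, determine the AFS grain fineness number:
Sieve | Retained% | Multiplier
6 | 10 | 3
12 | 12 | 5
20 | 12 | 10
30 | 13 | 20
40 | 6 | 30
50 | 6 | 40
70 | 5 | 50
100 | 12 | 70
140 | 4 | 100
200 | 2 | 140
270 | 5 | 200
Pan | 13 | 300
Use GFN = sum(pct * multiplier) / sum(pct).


Formula: GFN = sum(pct * multiplier) / sum(pct)
sum(pct * multiplier) = 7560
sum(pct) = 100
GFN = 7560 / 100 = 75.60


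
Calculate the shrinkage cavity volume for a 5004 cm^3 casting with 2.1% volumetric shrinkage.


Formula: V_shrink = V_casting * shrinkage_pct / 100
V_shrink = 5004 cm^3 * 2.1 / 100 = 105.0840 cm^3


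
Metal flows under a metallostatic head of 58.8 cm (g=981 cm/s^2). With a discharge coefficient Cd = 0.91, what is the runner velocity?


Formula: v = Cd * sqrt(2 * g * h)  (Torricelli with discharge coefficient)
2*g*h = 2 * 981 * 58.8 = 115365.6 cm^2/s^2
sqrt(115365.6) = 339.65512 cm/s
v = 0.91 * 339.65512 = 309.0862 cm/s


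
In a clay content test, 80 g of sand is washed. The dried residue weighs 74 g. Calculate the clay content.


Formula: Clay% = (W_total - W_washed) / W_total * 100
Clay mass = 80 - 74 = 6 g
Clay% = 6 / 80 * 100 = 7.5000%


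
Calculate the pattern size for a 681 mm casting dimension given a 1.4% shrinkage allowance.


Formula: L_pattern = L_casting * (1 + shrinkage_rate/100)
Shrinkage factor = 1 + 1.4/100 = 1.014
L_pattern = 681 mm * 1.014 = 690.5340 mm

Final answer: 690.5340 mm


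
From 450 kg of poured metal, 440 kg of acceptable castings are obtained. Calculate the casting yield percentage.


Formula: Casting Yield = (W_good / W_total) * 100
Yield = (440 kg / 450 kg) * 100 = 97.7778%


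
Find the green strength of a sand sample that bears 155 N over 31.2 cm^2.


Formula: Compressive Strength = Force / Area
Strength = 155 N / 31.2 cm^2 = 4.9679 N/cm^2

Final answer: 4.9679 N/cm^2


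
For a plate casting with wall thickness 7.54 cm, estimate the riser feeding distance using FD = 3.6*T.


Formula: FD = 3.6 * T  (riser feeding-distance rule)
FD = 3.6 * 7.54 cm = 27.1440 cm

27.1440 cm


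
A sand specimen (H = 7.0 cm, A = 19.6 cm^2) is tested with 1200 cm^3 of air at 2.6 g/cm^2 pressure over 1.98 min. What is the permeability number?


Formula: Permeability Number P = (V * H) / (p * A * t)
Numerator: V * H = 1200 * 7.0 = 8400.0
Denominator: p * A * t = 2.6 * 19.6 * 1.98 = 100.9008
P = 8400.0 / 100.9008 = 83.2501

Final answer: 83.2501


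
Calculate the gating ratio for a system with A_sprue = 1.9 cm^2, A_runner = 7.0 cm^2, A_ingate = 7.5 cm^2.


Sprue:Runner:Ingate = 1 : 7.0/1.9 : 7.5/1.9 = 1:3.68:3.95

Answer: 1:3.68:3.95


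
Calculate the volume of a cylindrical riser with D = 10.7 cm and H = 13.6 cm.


Formula: V = pi * (D/2)^2 * H  (cylinder volume)
Radius = D/2 = 10.7/2 = 5.35 cm
V = pi * 5.35^2 * 13.6 = 1222.9152 cm^3

Answer: 1222.9152 cm^3


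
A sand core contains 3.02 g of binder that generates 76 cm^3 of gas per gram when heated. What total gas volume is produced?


Formula: V_gas = W_binder * gas_evolution_rate
V = 3.02 g * 76 cm^3/g = 229.5200 cm^3


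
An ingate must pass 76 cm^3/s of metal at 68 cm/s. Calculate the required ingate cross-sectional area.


Formula: A_ingate = Q / v  (continuity equation)
A = 76 cm^3/s / 68 cm/s = 1.1176 cm^2

1.1176 cm^2


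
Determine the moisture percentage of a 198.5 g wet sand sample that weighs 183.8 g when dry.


Formula: MC = (W_wet - W_dry) / W_wet * 100
Water mass = 198.5 - 183.8 = 14.7 g
MC = 14.7 / 198.5 * 100 = 7.4055%

Final answer: 7.4055%


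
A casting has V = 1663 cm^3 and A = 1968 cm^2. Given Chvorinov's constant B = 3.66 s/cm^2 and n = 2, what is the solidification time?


Formula: t_s = B * (V/A)^n  (Chvorinov's rule, n=2)
Modulus M = V/A = 1663/1968 = 0.845020 cm
M^2 = 0.845020^2 = 0.714059 cm^2
t_s = 3.66 * 0.714059 = 2.6135 s

Answer: 2.6135 s


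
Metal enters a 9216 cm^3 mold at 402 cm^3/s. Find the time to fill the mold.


Formula: t_fill = V_mold / Q_flow
t = 9216 cm^3 / 402 cm^3/s = 22.9254 s

Final answer: 22.9254 s


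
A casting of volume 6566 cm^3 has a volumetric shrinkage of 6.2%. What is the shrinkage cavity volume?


Formula: V_shrink = V_casting * shrinkage_pct / 100
V_shrink = 6566 cm^3 * 6.2 / 100 = 407.0920 cm^3

Answer: 407.0920 cm^3


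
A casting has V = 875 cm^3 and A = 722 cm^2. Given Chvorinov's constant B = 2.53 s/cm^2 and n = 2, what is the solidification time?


Formula: t_s = B * (V/A)^n  (Chvorinov's rule, n=2)
Modulus M = V/A = 875/722 = 1.211911 cm
M^2 = 1.211911^2 = 1.468728 cm^2
t_s = 2.53 * 1.468728 = 3.7159 s

3.7159 s


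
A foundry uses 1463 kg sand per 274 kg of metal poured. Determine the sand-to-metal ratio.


Formula: Sand-to-Metal Ratio = W_sand / W_metal
Ratio = 1463 kg / 274 kg = 5.3394

Answer: 5.3394


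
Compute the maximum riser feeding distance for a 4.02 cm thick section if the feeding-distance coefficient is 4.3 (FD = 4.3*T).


Formula: FD = 4.3 * T  (riser feeding-distance rule)
FD = 4.3 * 4.02 cm = 17.2860 cm

Final answer: 17.2860 cm


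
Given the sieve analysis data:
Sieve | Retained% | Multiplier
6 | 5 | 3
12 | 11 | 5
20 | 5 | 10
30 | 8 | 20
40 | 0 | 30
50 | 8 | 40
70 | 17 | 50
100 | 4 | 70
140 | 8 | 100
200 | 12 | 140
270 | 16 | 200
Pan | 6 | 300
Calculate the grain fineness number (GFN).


Formula: GFN = sum(pct * multiplier) / sum(pct)
sum(pct * multiplier) = 9210
sum(pct) = 100
GFN = 9210 / 100 = 92.10

92.10


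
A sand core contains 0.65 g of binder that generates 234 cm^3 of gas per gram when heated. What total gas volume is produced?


Formula: V_gas = W_binder * gas_evolution_rate
V = 0.65 g * 234 cm^3/g = 152.1000 cm^3


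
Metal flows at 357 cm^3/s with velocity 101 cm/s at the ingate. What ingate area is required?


Formula: A_ingate = Q / v  (continuity equation)
A = 357 cm^3/s / 101 cm/s = 3.5347 cm^2

3.5347 cm^2


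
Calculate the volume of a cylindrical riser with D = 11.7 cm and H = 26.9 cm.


Formula: V = pi * (D/2)^2 * H  (cylinder volume)
Radius = D/2 = 11.7/2 = 5.85 cm
V = pi * 5.85^2 * 26.9 = 2892.1039 cm^3

Answer: 2892.1039 cm^3


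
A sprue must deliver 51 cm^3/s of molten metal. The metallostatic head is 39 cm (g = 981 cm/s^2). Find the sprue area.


Formula: v = sqrt(2*g*h), A = Q/v
Velocity: v = sqrt(2 * 981 * 39) = sqrt(76518) = 276.6189 cm/s
Sprue area: A = Q / v = 51 / 276.6189 = 0.1844 cm^2
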